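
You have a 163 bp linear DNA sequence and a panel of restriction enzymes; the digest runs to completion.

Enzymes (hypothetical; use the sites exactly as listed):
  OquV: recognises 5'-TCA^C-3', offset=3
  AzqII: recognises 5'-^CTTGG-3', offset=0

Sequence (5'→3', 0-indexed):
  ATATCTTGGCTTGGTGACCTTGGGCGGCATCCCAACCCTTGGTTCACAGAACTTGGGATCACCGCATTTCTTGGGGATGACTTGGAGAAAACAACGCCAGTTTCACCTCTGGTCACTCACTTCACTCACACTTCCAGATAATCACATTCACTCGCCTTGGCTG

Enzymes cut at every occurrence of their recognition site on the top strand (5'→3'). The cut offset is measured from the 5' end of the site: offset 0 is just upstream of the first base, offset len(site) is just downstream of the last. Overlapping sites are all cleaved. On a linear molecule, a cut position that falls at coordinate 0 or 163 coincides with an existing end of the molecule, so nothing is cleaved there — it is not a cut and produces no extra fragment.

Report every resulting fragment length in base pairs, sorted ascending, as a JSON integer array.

[4,4,4,5,5,5,5,6,8,8,9,9,10,10,11,16,19,25]

Scan for sites:
  OquV (TCAC, off=3): starts [43, 58, 102, 112, 116, 121, 125, 141, 147] → cuts [46, 61, 105, 115, 119, 124, 128, 144, 150]
  AzqII (CTTGG, off=0): starts [4, 9, 18, 37, 51, 69, 80, 155] → cuts [4, 9, 18, 37, 51, 69, 80, 155]

All cut coordinates (distinct, sorted): [4, 9, 18, 37, 46, 51, 61, 69, 80, 105, 115, 119, 124, 128, 144, 150, 155]

Fragments:
  [0,4): 4 bp
  [4,9): 5 bp
  [9,18): 9 bp
  [18,37): 19 bp
  [37,46): 9 bp
  [46,51): 5 bp
  [51,61): 10 bp
  [61,69): 8 bp
  [69,80): 11 bp
  [80,105): 25 bp
  [105,115): 10 bp
  [115,119): 4 bp
  [119,124): 5 bp
  [124,128): 4 bp
  [128,144): 16 bp
  [144,150): 6 bp
  [150,155): 5 bp
  [155,163): 8 bp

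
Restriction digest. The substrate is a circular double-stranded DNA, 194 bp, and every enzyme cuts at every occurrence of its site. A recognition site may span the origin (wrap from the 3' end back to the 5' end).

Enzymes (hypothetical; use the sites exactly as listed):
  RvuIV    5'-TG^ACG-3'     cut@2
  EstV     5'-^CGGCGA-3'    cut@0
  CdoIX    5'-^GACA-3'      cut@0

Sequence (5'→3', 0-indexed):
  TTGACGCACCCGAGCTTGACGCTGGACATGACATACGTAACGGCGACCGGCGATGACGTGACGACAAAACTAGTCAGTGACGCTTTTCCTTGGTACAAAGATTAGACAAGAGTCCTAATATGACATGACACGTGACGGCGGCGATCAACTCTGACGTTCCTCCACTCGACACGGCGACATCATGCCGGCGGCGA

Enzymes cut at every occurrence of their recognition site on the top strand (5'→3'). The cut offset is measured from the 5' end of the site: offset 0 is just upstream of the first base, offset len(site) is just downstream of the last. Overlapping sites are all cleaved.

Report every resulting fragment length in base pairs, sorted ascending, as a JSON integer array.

Site scan:
  RvuIV (TGACG, off=2): starts [1, 16, 53, 58, 77, 132, 151] → cuts [3, 18, 55, 60, 79, 134, 153]
  EstV (CGGCGA, off=0): starts [40, 47, 138, 171, 188] → cuts [40, 47, 138, 171, 188]
  CdoIX (GACA, off=0): starts [24, 29, 62, 104, 121, 126, 167, 175] → cuts [24, 29, 62, 104, 121, 126, 167, 175]

All cut coordinates (distinct, sorted): [3, 18, 24, 29, 40, 47, 55, 60, 62, 79, 104, 121, 126, 134, 138, 153, 167, 171, 175, 188]

Fragments:
  3→18: 15 bp
  18→24: 6 bp
  24→29: 5 bp
  29→40: 11 bp
  40→47: 7 bp
  47→55: 8 bp
  55→60: 5 bp
  60→62: 2 bp
  62→79: 17 bp
  79→104: 25 bp
  104→121: 17 bp
  121→126: 5 bp
  126→134: 8 bp
  134→138: 4 bp
  138→153: 15 bp
  153→167: 14 bp
  167→171: 4 bp
  171→175: 4 bp
  175→188: 13 bp
  188→3 (wrap): 194-188+3 = 9 bp

[2,4,4,4,5,5,5,6,7,8,8,9,11,13,14,15,15,17,17,25]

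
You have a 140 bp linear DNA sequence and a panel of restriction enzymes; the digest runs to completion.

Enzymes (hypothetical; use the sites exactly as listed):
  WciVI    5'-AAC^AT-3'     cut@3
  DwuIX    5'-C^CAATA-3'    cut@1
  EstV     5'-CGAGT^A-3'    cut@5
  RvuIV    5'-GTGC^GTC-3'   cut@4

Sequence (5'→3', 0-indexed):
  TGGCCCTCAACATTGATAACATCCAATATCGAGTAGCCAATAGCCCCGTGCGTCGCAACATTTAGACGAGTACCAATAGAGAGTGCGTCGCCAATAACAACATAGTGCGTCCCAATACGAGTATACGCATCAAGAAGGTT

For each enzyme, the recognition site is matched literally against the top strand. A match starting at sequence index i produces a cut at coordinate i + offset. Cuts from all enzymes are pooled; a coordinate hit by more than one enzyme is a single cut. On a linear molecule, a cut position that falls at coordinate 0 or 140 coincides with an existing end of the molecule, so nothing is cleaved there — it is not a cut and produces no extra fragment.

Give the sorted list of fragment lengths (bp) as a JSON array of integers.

Site scan:
  WciVI (AACAT, off=3): starts [8, 17, 56, 98] → cuts [11, 20, 59, 101]
  DwuIX (CCAATA, off=1): starts [22, 36, 72, 90, 111] → cuts [23, 37, 73, 91, 112]
  EstV (CGAGTA, off=5): starts [29, 66, 117] → cuts [34, 71, 122]
  RvuIV (GTGCGTC, off=4): starts [47, 82, 104] → cuts [51, 86, 108]

All cut coordinates (distinct, sorted): [11, 20, 23, 34, 37, 51, 59, 71, 73, 86, 91, 101, 108, 112, 122]

Fragment lengths:
  [0,11): 11 bp
  [11,20): 9 bp
  [20,23): 3 bp
  [23,34): 11 bp
  [34,37): 3 bp
  [37,51): 14 bp
  [51,59): 8 bp
  [59,71): 12 bp
  [71,73): 2 bp
  [73,86): 13 bp
  [86,91): 5 bp
  [91,101): 10 bp
  [101,108): 7 bp
  [108,112): 4 bp
  [112,122): 10 bp
  [122,140): 18 bp

[2,3,3,4,5,7,8,9,10,10,11,11,12,13,14,18]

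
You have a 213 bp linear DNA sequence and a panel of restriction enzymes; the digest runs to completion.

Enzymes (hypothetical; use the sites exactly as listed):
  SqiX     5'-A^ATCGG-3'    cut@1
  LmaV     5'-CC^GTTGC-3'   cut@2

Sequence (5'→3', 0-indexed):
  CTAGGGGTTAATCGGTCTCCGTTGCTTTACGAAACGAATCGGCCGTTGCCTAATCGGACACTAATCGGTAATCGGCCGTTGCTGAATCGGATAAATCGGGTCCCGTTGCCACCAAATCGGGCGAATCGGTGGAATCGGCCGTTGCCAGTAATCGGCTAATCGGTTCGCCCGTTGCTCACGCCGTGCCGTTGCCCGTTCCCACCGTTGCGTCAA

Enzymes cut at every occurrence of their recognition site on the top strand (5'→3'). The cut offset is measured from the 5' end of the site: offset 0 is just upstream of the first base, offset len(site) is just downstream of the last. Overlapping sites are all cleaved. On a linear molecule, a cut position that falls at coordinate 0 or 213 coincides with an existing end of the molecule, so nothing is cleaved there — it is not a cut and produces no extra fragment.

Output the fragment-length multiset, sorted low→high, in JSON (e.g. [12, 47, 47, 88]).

[7,7,7,7,8,8,8,9,9,9,10,10,10,10,10,11,11,12,16,17,17]

Per-enzyme occurrences:
  SqiX (AATCGG, off=1): starts [9, 36, 51, 62, 69, 84, 93, 114, 123, 132, 149, 157] → cuts [10, 37, 52, 63, 70, 85, 94, 115, 124, 133, 150, 158]
  LmaV (CCGTTGC, off=2): starts [18, 42, 75, 102, 138, 168, 185, 201] → cuts [20, 44, 77, 104, 140, 170, 187, 203]

All cut coordinates (distinct, sorted): [10, 20, 37, 44, 52, 63, 70, 77, 85, 94, 104, 115, 124, 133, 140, 150, 158, 170, 187, 203]

Fragment lengths:
  [0,10): 10 bp
  [10,20): 10 bp
  [20,37): 17 bp
  [37,44): 7 bp
  [44,52): 8 bp
  [52,63): 11 bp
  [63,70): 7 bp
  [70,77): 7 bp
  [77,85): 8 bp
  [85,94): 9 bp
  [94,104): 10 bp
  [104,115): 11 bp
  [115,124): 9 bp
  [124,133): 9 bp
  [133,140): 7 bp
  [140,150): 10 bp
  [150,158): 8 bp
  [158,170): 12 bp
  [170,187): 17 bp
  [187,203): 16 bp
  [203,213): 10 bp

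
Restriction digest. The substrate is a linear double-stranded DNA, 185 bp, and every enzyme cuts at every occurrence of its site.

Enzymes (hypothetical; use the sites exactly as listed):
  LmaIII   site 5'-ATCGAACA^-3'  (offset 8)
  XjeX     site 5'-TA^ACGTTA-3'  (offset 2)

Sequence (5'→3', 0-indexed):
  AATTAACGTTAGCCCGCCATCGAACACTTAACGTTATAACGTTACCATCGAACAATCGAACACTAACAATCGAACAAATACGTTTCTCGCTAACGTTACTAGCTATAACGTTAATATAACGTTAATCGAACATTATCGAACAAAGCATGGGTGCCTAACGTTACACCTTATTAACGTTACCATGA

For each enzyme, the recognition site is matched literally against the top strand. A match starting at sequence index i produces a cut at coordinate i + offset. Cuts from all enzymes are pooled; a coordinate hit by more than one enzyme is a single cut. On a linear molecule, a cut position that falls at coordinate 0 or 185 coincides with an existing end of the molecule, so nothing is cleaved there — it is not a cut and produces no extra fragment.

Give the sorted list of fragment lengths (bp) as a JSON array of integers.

[4,5,8,8,10,11,12,14,14,15,15,16,16,16,21]

Scan for sites:
  LmaIII (ATCGAACA, off=8): starts [18, 46, 54, 68, 124, 134] → cuts [26, 54, 62, 76, 132, 142]
  XjeX (TAACGTTA, off=2): starts [3, 28, 36, 90, 105, 116, 155, 171] → cuts [5, 30, 38, 92, 107, 118, 157, 173]

Pooled cuts: [5, 26, 30, 38, 54, 62, 76, 92, 107, 118, 132, 142, 157, 173]

Fragment lengths:
  [0,5): 5 bp
  [5,26): 21 bp
  [26,30): 4 bp
  [30,38): 8 bp
  [38,54): 16 bp
  [54,62): 8 bp
  [62,76): 14 bp
  [76,92): 16 bp
  [92,107): 15 bp
  [107,118): 11 bp
  [118,132): 14 bp
  [132,142): 10 bp
  [142,157): 15 bp
  [157,173): 16 bp
  [173,185): 12 bp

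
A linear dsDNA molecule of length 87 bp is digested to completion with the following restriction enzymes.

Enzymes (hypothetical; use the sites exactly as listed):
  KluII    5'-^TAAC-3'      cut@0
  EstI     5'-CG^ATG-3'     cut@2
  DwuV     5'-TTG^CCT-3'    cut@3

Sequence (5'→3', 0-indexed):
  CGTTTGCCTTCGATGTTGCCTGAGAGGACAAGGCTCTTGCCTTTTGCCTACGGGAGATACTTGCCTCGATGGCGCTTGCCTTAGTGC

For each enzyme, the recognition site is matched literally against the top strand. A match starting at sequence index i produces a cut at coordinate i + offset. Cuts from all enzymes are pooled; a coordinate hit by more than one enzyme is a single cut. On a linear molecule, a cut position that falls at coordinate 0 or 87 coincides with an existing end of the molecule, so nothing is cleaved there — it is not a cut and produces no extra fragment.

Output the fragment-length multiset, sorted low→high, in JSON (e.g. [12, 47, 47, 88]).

Per-enzyme occurrences:
  KluII (TAAC, off=0): no sites
  EstI (CGATG, off=2): starts [10, 66] → cuts [12, 68]
  DwuV (TTGCCT, off=3): starts [3, 15, 36, 43, 60, 75] → cuts [6, 18, 39, 46, 63, 78]

All cut coordinates (distinct, sorted): [6, 12, 18, 39, 46, 63, 68, 78]

Fragment lengths:
  [0,6): 6 bp
  [6,12): 6 bp
  [12,18): 6 bp
  [18,39): 21 bp
  [39,46): 7 bp
  [46,63): 17 bp
  [63,68): 5 bp
  [68,78): 10 bp
  [78,87): 9 bp

[5,6,6,6,7,9,10,17,21]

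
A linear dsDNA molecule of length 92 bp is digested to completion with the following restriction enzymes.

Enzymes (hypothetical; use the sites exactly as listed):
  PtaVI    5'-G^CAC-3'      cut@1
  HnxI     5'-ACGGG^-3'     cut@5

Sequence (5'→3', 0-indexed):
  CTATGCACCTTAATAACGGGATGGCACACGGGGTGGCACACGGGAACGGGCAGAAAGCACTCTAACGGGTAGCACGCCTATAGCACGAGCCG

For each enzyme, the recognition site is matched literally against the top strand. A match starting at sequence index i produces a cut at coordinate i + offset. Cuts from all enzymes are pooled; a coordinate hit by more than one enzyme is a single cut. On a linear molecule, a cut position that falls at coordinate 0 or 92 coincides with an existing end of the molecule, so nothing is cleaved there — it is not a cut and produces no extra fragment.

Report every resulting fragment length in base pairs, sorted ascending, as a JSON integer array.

Site scan:
  PtaVI GCAC/1: at [4, 23, 35, 56, 71, 82] ⇒ [5, 24, 36, 57, 72, 83]
  HnxI ACGGG/5: at [15, 27, 39, 45, 64] ⇒ [20, 32, 44, 50, 69]

Pooled cuts: [5, 20, 24, 32, 36, 44, 50, 57, 69, 72, 83]

Fragment lengths:
  [0,5): 5 bp
  [5,20): 15 bp
  [20,24): 4 bp
  [24,32): 8 bp
  [32,36): 4 bp
  [36,44): 8 bp
  [44,50): 6 bp
  [50,57): 7 bp
  [57,69): 12 bp
  [69,72): 3 bp
  [72,83): 11 bp
  [83,92): 9 bp

[3,4,4,5,6,7,8,8,9,11,12,15]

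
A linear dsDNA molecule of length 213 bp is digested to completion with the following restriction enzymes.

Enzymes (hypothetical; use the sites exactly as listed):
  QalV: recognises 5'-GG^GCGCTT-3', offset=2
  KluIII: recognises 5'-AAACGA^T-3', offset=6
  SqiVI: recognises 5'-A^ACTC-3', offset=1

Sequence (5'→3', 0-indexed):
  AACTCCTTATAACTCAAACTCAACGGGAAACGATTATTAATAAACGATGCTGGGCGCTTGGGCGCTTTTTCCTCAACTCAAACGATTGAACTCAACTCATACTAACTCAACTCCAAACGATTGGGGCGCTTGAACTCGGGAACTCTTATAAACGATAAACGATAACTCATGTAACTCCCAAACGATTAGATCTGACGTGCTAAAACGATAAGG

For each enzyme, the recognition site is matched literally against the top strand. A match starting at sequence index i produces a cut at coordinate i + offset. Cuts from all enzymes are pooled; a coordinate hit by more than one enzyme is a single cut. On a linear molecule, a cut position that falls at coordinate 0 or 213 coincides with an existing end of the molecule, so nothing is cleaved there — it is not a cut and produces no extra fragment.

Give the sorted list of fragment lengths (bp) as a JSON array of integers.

[1,2,4,5,5,5,5,6,6,7,8,8,8,9,10,10,10,11,12,14,14,14,16,23]

Site scan:
  QalV GGGCGCTT/2: at [51, 59, 123] ⇒ [53, 61, 125]
  KluIII AAACGAT/6: at [27, 41, 79, 114, 149, 156, 179, 202] ⇒ [33, 47, 85, 120, 155, 162, 185, 208]
  SqiVI AACTC/1: at [0, 10, 16, 74, 88, 93, 103, 108, 132, 140, 163, 172] ⇒ [1, 11, 17, 75, 89, 94, 104, 109, 133, 141, 164, 173]

Pooled cuts: [1, 11, 17, 33, 47, 53, 61, 75, 85, 89, 94, 104, 109, 120, 125, 133, 141, 155, 162, 164, 173, 185, 208]

Fragment lengths:
  [0,1): 1 bp
  [1,11): 10 bp
  [11,17): 6 bp
  [17,33): 16 bp
  [33,47): 14 bp
  [47,53): 6 bp
  [53,61): 8 bp
  [61,75): 14 bp
  [75,85): 10 bp
  [85,89): 4 bp
  [89,94): 5 bp
  [94,104): 10 bp
  [104,109): 5 bp
  [109,120): 11 bp
  [120,125): 5 bp
  [125,133): 8 bp
  [133,141): 8 bp
  [141,155): 14 bp
  [155,162): 7 bp
  [162,164): 2 bp
  [164,173): 9 bp
  [173,185): 12 bp
  [185,208): 23 bp
  [208,213): 5 bp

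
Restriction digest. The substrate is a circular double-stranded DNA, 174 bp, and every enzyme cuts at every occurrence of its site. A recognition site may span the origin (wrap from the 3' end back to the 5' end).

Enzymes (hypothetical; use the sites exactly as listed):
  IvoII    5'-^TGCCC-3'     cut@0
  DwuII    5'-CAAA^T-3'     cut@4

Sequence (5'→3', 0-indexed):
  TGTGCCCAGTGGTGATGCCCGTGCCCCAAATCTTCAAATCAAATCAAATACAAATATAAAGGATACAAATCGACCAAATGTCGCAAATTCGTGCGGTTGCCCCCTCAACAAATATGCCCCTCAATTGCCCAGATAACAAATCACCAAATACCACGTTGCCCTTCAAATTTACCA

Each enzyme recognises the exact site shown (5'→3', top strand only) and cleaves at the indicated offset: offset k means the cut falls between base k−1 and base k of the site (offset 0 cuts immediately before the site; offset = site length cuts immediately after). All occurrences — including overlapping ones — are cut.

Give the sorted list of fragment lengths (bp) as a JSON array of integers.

[2,5,5,6,6,8,8,8,9,9,9,9,10,11,11,13,15,15,15]

Site scan:
  IvoII TGCCC/0: at [2, 15, 21, 97, 114, 125, 156] ⇒ [2, 15, 21, 97, 114, 125, 156]
  DwuII CAAAT/4: at [26, 34, 39, 44, 50, 65, 74, 83, 108, 136, 144, 163] ⇒ [30, 38, 43, 48, 54, 69, 78, 87, 112, 140, 148, 167]

Pooled cuts: [2, 15, 21, 30, 38, 43, 48, 54, 69, 78, 87, 97, 112, 114, 125, 140, 148, 156, 167]

Fragment lengths:
  2→15: 13 bp
  15→21: 6 bp
  21→30: 9 bp
  30→38: 8 bp
  38→43: 5 bp
  43→48: 5 bp
  48→54: 6 bp
  54→69: 15 bp
  69→78: 9 bp
  78→87: 9 bp
  87→97: 10 bp
  97→112: 15 bp
  112→114: 2 bp
  114→125: 11 bp
  125→140: 15 bp
  140→148: 8 bp
  148→156: 8 bp
  156→167: 11 bp
  167→2 (wrap): 174-167+2 = 9 bp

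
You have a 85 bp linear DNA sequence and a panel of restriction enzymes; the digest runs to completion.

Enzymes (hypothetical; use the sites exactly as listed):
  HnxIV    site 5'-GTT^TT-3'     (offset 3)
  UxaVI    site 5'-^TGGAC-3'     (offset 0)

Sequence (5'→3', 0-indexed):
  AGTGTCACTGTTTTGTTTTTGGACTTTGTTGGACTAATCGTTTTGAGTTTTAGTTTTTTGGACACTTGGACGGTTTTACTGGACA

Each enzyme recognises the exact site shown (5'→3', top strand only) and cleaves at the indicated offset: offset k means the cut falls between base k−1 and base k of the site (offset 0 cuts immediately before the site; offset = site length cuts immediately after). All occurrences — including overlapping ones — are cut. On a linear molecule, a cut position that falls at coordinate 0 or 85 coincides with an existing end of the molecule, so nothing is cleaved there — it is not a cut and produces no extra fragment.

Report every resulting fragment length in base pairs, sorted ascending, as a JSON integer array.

[2,3,4,5,6,6,7,8,9,10,12,13]

Site scan:
  HnxIV (GTTTT, off=3): starts [9, 14, 39, 46, 52, 72] → cuts [12, 17, 42, 49, 55, 75]
  UxaVI (TGGAC, off=0): starts [19, 29, 58, 66, 79] → cuts [19, 29, 58, 66, 79]

All cut coordinates (distinct, sorted): [12, 17, 19, 29, 42, 49, 55, 58, 66, 75, 79]

Fragments:
  [0,12): 12 bp
  [12,17): 5 bp
  [17,19): 2 bp
  [19,29): 10 bp
  [29,42): 13 bp
  [42,49): 7 bp
  [49,55): 6 bp
  [55,58): 3 bp
  [58,66): 8 bp
  [66,75): 9 bp
  [75,79): 4 bp
  [79,85): 6 bp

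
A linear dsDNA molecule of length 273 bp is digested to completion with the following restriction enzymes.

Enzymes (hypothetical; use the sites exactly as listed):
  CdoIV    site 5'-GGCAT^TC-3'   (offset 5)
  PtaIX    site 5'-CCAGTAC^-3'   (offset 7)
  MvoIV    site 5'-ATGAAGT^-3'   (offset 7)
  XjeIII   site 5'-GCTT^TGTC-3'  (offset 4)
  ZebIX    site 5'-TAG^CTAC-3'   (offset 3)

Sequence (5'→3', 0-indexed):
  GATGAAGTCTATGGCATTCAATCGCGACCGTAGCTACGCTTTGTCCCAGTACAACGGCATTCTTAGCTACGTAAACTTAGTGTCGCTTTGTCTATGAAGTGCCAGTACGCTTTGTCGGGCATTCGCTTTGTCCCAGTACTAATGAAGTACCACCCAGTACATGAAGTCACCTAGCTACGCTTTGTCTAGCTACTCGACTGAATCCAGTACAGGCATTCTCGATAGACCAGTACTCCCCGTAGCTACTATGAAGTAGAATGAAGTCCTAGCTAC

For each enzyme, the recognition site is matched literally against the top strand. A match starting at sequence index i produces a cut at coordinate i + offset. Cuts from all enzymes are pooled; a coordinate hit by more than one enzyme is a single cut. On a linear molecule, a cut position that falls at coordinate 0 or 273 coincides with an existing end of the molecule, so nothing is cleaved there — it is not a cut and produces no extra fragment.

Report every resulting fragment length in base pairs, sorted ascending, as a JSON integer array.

[4,4,5,6,6,6,7,7,7,8,8,8,8,8,9,9,9,10,10,11,11,12,12,12,16,17,21,22]

Scan for sites:
  CdoIV GGCATTC/5: at [12, 55, 117, 211] ⇒ [17, 60, 122, 216]
  PtaIX CCAGTAC/7: at [45, 101, 132, 153, 203, 226] ⇒ [52, 108, 139, 160, 210, 233]
  MvoIV ATGAAGT/7: at [1, 93, 141, 160, 247, 257] ⇒ [8, 100, 148, 167, 254, 264]
  XjeIII GCTTTGTC/4: at [37, 84, 108, 124, 178] ⇒ [41, 88, 112, 128, 182]
  ZebIX TAGCTAC/3: at [30, 63, 171, 186, 239, 266] ⇒ [33, 66, 174, 189, 242, 269]

Pooled cuts: [8, 17, 33, 41, 52, 60, 66, 88, 100, 108, 112, 122, 128, 139, 148, 160, 167, 174, 182, 189, 210, 216, 233, 242, 254, 264, 269]

Fragments:
  [0,8): 8 bp
  [8,17): 9 bp
  [17,33): 16 bp
  [33,41): 8 bp
  [41,52): 11 bp
  [52,60): 8 bp
  [60,66): 6 bp
  [66,88): 22 bp
  [88,100): 12 bp
  [100,108): 8 bp
  [108,112): 4 bp
  [112,122): 10 bp
  [122,128): 6 bp
  [128,139): 11 bp
  [139,148): 9 bp
  [148,160): 12 bp
  [160,167): 7 bp
  [167,174): 7 bp
  [174,182): 8 bp
  [182,189): 7 bp
  [189,210): 21 bp
  [210,216): 6 bp
  [216,233): 17 bp
  [233,242): 9 bp
  [242,254): 12 bp
  [254,264): 10 bp
  [264,269): 5 bp
  [269,273): 4 bp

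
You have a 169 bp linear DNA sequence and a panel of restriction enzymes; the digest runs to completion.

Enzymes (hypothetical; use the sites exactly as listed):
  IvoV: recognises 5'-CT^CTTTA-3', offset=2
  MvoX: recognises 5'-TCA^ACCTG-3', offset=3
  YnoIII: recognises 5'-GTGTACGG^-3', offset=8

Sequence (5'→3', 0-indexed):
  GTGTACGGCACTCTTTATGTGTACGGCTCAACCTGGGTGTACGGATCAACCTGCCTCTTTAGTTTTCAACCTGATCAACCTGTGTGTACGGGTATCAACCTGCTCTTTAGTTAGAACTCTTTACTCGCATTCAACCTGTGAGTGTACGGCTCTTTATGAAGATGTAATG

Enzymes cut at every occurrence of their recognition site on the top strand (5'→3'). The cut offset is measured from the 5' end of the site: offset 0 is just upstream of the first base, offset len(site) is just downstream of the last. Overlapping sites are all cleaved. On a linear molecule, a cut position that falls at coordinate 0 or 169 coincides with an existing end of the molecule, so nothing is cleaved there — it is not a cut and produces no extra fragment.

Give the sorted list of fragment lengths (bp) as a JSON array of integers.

[2,4,4,4,6,7,8,8,9,12,14,14,14,14,15,16,18]

Scan for sites:
  IvoV (CTCTTTA, off=2): starts [10, 54, 102, 116, 149] → cuts [12, 56, 104, 118, 151]
  MvoX (TCAACCTG, off=3): starts [27, 45, 65, 74, 94, 130] → cuts [30, 48, 68, 77, 97, 133]
  YnoIII (GTGTACGG, off=8): starts [0, 18, 36, 83, 141] → cuts [8, 26, 44, 91, 149]

All cut coordinates (distinct, sorted): [8, 12, 26, 30, 44, 48, 56, 68, 77, 91, 97, 104, 118, 133, 149, 151]

Fragment lengths:
  [0,8): 8 bp
  [8,12): 4 bp
  [12,26): 14 bp
  [26,30): 4 bp
  [30,44): 14 bp
  [44,48): 4 bp
  [48,56): 8 bp
  [56,68): 12 bp
  [68,77): 9 bp
  [77,91): 14 bp
  [91,97): 6 bp
  [97,104): 7 bp
  [104,118): 14 bp
  [118,133): 15 bp
  [133,149): 16 bp
  [149,151): 2 bp
  [151,169): 18 bp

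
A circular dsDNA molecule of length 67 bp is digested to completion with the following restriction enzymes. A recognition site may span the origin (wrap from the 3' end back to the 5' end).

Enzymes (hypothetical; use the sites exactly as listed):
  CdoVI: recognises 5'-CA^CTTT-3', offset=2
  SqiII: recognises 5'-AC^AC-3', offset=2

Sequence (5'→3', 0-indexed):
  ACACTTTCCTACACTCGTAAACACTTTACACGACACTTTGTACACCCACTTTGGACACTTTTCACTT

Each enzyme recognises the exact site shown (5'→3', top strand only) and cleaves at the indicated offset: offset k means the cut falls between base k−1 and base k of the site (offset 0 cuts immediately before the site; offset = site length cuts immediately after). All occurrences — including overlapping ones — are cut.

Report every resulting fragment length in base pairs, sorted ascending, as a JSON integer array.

Scan for sites:
  CdoVI (CACTTT, off=2): starts [1, 21, 33, 46, 55] → cuts [3, 23, 35, 48, 57]
  SqiII (ACAC, off=2): starts [0, 10, 20, 27, 32, 41, 54] → cuts [2, 12, 22, 29, 34, 43, 56]

Pooled cuts: [2, 3, 12, 22, 23, 29, 34, 35, 43, 48, 56, 57]

Fragments:
  2→3: 1 bp
  3→12: 9 bp
  12→22: 10 bp
  22→23: 1 bp
  23→29: 6 bp
  29→34: 5 bp
  34→35: 1 bp
  35→43: 8 bp
  43→48: 5 bp
  48→56: 8 bp
  56→57: 1 bp
  57→2 (wrap): 67-57+2 = 12 bp

[1,1,1,1,5,5,6,8,8,9,10,12]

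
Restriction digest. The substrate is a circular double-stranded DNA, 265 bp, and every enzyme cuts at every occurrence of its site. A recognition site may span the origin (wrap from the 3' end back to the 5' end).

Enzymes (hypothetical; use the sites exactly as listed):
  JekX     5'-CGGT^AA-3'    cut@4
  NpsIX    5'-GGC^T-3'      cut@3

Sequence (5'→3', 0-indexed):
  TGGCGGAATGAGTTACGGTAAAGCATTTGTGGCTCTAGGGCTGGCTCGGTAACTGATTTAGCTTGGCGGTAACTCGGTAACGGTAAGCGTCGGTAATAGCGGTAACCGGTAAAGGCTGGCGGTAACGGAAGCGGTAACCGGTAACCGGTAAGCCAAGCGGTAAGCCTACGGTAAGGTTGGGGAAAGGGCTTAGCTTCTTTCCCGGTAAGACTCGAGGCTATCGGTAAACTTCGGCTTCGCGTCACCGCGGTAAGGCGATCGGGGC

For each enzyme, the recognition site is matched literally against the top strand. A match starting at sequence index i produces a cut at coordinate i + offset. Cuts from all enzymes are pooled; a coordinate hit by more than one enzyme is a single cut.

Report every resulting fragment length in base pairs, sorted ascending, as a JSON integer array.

[4,5,6,6,7,7,7,7,7,8,8,9,10,10,11,12,12,12,14,14,16,17,17,19,20]

Per-enzyme occurrences:
  JekX (CGGTAA, off=4): starts [15, 46, 66, 74, 80, 90, 99, 106, 119, 131, 138, 145, 157, 168, 202, 221, 247] → cuts [19, 50, 70, 78, 84, 94, 103, 110, 123, 135, 142, 149, 161, 172, 206, 225, 251]
  NpsIX (GGCT, off=3): starts [30, 38, 42, 113, 186, 215, 232, 262] → cuts [0, 33, 41, 45, 116, 189, 218, 235]

Pooled cuts: [0, 19, 33, 41, 45, 50, 70, 78, 84, 94, 103, 110, 116, 123, 135, 142, 149, 161, 172, 189, 206, 218, 225, 235, 251]

Fragments:
  0→19: 19 bp
  19→33: 14 bp
  33→41: 8 bp
  41→45: 4 bp
  45→50: 5 bp
  50→70: 20 bp
  70→78: 8 bp
  78→84: 6 bp
  84→94: 10 bp
  94→103: 9 bp
  103→110: 7 bp
  110→116: 6 bp
  116→123: 7 bp
  123→135: 12 bp
  135→142: 7 bp
  142→149: 7 bp
  149→161: 12 bp
  161→172: 11 bp
  172→189: 17 bp
  189→206: 17 bp
  206→218: 12 bp
  218→225: 7 bp
  225→235: 10 bp
  235→251: 16 bp
  251→0 (wrap): 265-251+0 = 14 bp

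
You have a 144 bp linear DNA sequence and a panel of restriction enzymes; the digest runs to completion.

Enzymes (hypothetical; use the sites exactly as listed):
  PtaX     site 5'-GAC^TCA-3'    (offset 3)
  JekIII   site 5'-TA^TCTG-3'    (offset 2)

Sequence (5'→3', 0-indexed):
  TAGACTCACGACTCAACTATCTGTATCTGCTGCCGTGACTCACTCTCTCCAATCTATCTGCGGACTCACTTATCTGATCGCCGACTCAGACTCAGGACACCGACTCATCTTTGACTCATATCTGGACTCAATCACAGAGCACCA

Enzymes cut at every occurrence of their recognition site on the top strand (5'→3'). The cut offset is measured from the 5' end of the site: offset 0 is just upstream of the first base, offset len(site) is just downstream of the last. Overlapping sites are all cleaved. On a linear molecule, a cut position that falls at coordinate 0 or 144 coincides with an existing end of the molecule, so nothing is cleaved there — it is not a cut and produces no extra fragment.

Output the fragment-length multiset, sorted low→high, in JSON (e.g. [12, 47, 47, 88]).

Site scan:
  PtaX GACTCA/3: at [2, 9, 36, 62, 82, 88, 101, 112, 124] ⇒ [5, 12, 39, 65, 85, 91, 104, 115, 127]
  JekIII TATCTG/2: at [17, 23, 54, 70, 118] ⇒ [19, 25, 56, 72, 120]

Pooled cuts: [5, 12, 19, 25, 39, 56, 65, 72, 85, 91, 104, 115, 120, 127]

Fragments:
  [0,5): 5 bp
  [5,12): 7 bp
  [12,19): 7 bp
  [19,25): 6 bp
  [25,39): 14 bp
  [39,56): 17 bp
  [56,65): 9 bp
  [65,72): 7 bp
  [72,85): 13 bp
  [85,91): 6 bp
  [91,104): 13 bp
  [104,115): 11 bp
  [115,120): 5 bp
  [120,127): 7 bp
  [127,144): 17 bp

[5,5,6,6,7,7,7,7,9,11,13,13,14,17,17]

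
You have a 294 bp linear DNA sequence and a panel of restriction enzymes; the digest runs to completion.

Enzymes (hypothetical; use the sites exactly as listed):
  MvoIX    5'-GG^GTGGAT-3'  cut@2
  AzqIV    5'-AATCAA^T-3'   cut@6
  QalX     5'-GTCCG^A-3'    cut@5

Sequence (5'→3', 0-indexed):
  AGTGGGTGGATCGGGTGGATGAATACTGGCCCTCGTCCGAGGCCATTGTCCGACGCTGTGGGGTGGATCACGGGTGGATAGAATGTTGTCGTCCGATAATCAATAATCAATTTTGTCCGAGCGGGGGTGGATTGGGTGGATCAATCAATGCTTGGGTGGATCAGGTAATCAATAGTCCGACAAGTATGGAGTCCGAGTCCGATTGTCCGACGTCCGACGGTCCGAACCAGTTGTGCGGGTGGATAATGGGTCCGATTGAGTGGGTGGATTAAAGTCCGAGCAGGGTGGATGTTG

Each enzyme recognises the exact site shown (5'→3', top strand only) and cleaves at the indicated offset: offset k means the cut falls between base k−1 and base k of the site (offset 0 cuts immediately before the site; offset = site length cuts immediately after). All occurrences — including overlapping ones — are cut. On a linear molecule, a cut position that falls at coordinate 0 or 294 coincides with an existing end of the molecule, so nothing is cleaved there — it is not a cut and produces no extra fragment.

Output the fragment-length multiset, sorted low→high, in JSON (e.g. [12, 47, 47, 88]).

Per-enzyme occurrences:
  MvoIX (GGGTGGAT, off=2): starts [3, 12, 60, 71, 124, 133, 153, 236, 261, 282] → cuts [5, 14, 62, 73, 126, 135, 155, 238, 263, 284]
  AzqIV (AATCAAT, off=6): starts [97, 104, 142, 166] → cuts [103, 110, 148, 172]
  QalX (GTCCGA, off=5): starts [34, 47, 90, 114, 174, 190, 196, 204, 211, 219, 249, 273] → cuts [39, 52, 95, 119, 179, 195, 201, 209, 216, 224, 254, 278]

All cut coordinates (distinct, sorted): [5, 14, 39, 52, 62, 73, 95, 103, 110, 119, 126, 135, 148, 155, 172, 179, 195, 201, 209, 216, 224, 238, 254, 263, 278, 284]

Fragment lengths:
  [0,5): 5 bp
  [5,14): 9 bp
  [14,39): 25 bp
  [39,52): 13 bp
  [52,62): 10 bp
  [62,73): 11 bp
  [73,95): 22 bp
  [95,103): 8 bp
  [103,110): 7 bp
  [110,119): 9 bp
  [119,126): 7 bp
  [126,135): 9 bp
  [135,148): 13 bp
  [148,155): 7 bp
  [155,172): 17 bp
  [172,179): 7 bp
  [179,195): 16 bp
  [195,201): 6 bp
  [201,209): 8 bp
  [209,216): 7 bp
  [216,224): 8 bp
  [224,238): 14 bp
  [238,254): 16 bp
  [254,263): 9 bp
  [263,278): 15 bp
  [278,284): 6 bp
  [284,294): 10 bp

[5,6,6,7,7,7,7,7,8,8,8,9,9,9,9,10,10,11,13,13,14,15,16,16,17,22,25]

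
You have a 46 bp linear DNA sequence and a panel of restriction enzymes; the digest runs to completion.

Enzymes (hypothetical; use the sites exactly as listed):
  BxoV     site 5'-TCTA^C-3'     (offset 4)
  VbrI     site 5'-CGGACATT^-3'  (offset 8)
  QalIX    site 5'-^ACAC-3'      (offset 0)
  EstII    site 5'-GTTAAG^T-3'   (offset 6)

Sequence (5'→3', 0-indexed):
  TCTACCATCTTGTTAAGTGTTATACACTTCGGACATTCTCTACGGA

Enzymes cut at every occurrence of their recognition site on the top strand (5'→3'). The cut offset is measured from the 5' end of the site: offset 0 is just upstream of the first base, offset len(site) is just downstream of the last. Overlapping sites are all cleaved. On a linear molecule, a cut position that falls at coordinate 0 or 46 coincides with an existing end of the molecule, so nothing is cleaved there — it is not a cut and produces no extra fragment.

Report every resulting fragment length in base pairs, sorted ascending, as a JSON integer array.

Per-enzyme occurrences:
  BxoV (TCTAC, off=4): starts [0, 38] → cuts [4, 42]
  VbrI (CGGACATT, off=8): starts [29] → cuts [37]
  QalIX (ACAC, off=0): starts [23] → cuts [23]
  EstII (GTTAAGT, off=6): starts [11] → cuts [17]

All cut coordinates (distinct, sorted): [4, 17, 23, 37, 42]

Fragment lengths:
  [0,4): 4 bp
  [4,17): 13 bp
  [17,23): 6 bp
  [23,37): 14 bp
  [37,42): 5 bp
  [42,46): 4 bp

[4,4,5,6,13,14]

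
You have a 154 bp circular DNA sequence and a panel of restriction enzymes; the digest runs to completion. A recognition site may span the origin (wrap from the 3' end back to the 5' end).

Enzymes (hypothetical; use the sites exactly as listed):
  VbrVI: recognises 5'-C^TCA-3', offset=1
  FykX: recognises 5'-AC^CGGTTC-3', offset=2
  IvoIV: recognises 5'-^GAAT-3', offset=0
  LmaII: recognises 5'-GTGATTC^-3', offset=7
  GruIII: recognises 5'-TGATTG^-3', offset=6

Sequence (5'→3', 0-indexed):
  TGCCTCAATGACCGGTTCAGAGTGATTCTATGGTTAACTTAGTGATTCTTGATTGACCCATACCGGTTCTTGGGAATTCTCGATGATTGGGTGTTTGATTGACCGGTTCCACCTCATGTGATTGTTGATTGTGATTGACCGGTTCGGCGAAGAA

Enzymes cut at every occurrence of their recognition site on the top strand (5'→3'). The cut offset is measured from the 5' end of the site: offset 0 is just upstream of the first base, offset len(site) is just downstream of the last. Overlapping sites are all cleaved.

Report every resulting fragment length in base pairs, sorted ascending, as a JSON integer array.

[2,2,6,7,7,7,8,8,10,10,11,12,12,16,16,20]

Scan for sites:
  VbrVI CTCA/1: at [3, 112] ⇒ [4, 113]
  FykX ACCGGTTC/2: at [10, 61, 101, 137] ⇒ [12, 63, 103, 139]
  IvoIV GAAT/0: at [73, 151] ⇒ [73, 151]
  LmaII GTGATTC/7: at [21, 41] ⇒ [28, 48]
  GruIII TGATTG/6: at [49, 83, 95, 118, 125, 131] ⇒ [55, 89, 101, 124, 131, 137]

Pooled cuts: [4, 12, 28, 48, 55, 63, 73, 89, 101, 103, 113, 124, 131, 137, 139, 151]

Fragment lengths:
  4→12: 8 bp
  12→28: 16 bp
  28→48: 20 bp
  48→55: 7 bp
  55→63: 8 bp
  63→73: 10 bp
  73→89: 16 bp
  89→101: 12 bp
  101→103: 2 bp
  103→113: 10 bp
  113→124: 11 bp
  124→131: 7 bp
  131→137: 6 bp
  137→139: 2 bp
  139→151: 12 bp
  151→4 (wrap): 154-151+4 = 7 bp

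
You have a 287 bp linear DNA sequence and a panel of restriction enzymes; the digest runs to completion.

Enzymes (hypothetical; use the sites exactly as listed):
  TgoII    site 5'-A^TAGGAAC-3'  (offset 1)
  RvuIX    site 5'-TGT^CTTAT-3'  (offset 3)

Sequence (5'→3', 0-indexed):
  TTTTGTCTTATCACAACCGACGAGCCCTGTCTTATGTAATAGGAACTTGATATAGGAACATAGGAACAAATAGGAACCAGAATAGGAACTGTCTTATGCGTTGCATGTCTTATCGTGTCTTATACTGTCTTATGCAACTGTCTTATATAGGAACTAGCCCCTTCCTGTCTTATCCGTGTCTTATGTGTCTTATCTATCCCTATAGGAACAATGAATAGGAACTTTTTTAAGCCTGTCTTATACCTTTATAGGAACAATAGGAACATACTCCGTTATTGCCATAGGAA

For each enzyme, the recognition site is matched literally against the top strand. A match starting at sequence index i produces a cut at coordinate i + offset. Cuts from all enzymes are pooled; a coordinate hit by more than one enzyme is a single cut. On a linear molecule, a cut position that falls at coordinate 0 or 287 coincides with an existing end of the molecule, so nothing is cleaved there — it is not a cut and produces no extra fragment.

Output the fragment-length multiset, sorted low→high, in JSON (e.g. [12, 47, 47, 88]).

[6,6,8,9,9,9,10,10,10,10,11,12,12,13,13,13,14,16,21,21,24,30]

Scan for sites:
  TgoII (ATAGGAAC, off=1): starts [38, 51, 59, 69, 81, 146, 201, 214, 247, 256] → cuts [39, 52, 60, 70, 82, 147, 202, 215, 248, 257]
  RvuIX (TGTCTTAT, off=3): starts [3, 27, 89, 105, 115, 125, 138, 165, 176, 185, 233] → cuts [6, 30, 92, 108, 118, 128, 141, 168, 179, 188, 236]

All cut coordinates (distinct, sorted): [6, 30, 39, 52, 60, 70, 82, 92, 108, 118, 128, 141, 147, 168, 179, 188, 202, 215, 236, 248, 257]

Fragment lengths:
  [0,6): 6 bp
  [6,30): 24 bp
  [30,39): 9 bp
  [39,52): 13 bp
  [52,60): 8 bp
  [60,70): 10 bp
  [70,82): 12 bp
  [82,92): 10 bp
  [92,108): 16 bp
  [108,118): 10 bp
  [118,128): 10 bp
  [128,141): 13 bp
  [141,147): 6 bp
  [147,168): 21 bp
  [168,179): 11 bp
  [179,188): 9 bp
  [188,202): 14 bp
  [202,215): 13 bp
  [215,236): 21 bp
  [236,248): 12 bp
  [248,257): 9 bp
  [257,287): 30 bp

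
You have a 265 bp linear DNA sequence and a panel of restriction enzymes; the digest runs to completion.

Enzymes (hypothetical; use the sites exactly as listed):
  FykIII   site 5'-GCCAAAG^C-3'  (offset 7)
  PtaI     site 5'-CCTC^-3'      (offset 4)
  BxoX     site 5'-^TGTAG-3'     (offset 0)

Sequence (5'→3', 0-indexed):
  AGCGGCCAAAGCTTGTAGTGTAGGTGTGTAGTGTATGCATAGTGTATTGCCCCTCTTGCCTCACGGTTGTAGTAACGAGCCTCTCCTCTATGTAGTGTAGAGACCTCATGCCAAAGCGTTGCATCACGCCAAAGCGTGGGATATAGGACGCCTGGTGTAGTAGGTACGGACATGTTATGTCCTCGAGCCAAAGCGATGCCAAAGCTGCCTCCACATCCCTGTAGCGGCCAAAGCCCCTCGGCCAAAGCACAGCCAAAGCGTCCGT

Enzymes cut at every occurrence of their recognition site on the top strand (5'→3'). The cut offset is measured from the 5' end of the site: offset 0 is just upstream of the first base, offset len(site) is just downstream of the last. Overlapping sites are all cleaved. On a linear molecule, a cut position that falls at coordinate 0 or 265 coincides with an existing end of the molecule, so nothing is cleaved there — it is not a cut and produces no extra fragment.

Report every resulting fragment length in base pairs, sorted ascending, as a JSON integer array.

Per-enzyme occurrences:
  FykIII (GCCAAAGC, off=7): starts [4, 109, 127, 186, 197, 226, 240, 251] → cuts [11, 116, 134, 193, 204, 233, 247, 258]
  PtaI (CCTC, off=4): starts [51, 58, 79, 84, 103, 180, 207, 235] → cuts [55, 62, 83, 88, 107, 184, 211, 239]
  BxoX (TGTAG, off=0): starts [13, 18, 26, 67, 90, 95, 155, 219] → cuts [13, 18, 26, 67, 90, 95, 155, 219]

Pooled cuts: [11, 13, 18, 26, 55, 62, 67, 83, 88, 90, 95, 107, 116, 134, 155, 184, 193, 204, 211, 219, 233, 239, 247, 258]

Fragments:
  [0,11): 11 bp
  [11,13): 2 bp
  [13,18): 5 bp
  [18,26): 8 bp
  [26,55): 29 bp
  [55,62): 7 bp
  [62,67): 5 bp
  [67,83): 16 bp
  [83,88): 5 bp
  [88,90): 2 bp
  [90,95): 5 bp
  [95,107): 12 bp
  [107,116): 9 bp
  [116,134): 18 bp
  [134,155): 21 bp
  [155,184): 29 bp
  [184,193): 9 bp
  [193,204): 11 bp
  [204,211): 7 bp
  [211,219): 8 bp
  [219,233): 14 bp
  [233,239): 6 bp
  [239,247): 8 bp
  [247,258): 11 bp
  [258,265): 7 bp

[2,2,5,5,5,5,6,7,7,7,8,8,8,9,9,11,11,11,12,14,16,18,21,29,29]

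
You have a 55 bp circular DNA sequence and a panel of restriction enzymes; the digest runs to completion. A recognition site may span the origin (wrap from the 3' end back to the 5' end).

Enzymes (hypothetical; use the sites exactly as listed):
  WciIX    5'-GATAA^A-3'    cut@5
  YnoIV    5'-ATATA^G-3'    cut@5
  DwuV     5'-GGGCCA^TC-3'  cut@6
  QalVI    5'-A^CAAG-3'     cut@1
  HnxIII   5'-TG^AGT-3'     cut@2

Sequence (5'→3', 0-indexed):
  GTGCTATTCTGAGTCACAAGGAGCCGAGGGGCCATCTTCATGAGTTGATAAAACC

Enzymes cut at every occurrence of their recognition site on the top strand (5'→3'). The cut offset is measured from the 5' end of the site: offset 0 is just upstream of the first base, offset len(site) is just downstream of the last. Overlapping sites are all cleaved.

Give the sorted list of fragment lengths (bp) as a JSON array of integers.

[5,8,9,15,18]

Scan for sites:
  WciIX GATAAA/5: at [46] ⇒ [51]
  YnoIV (ATATAG, off=5): no sites
  DwuV GGGCCATC/6: at [28] ⇒ [34]
  QalVI ACAAG/1: at [15] ⇒ [16]
  HnxIII TGAGT/2: at [9, 40] ⇒ [11, 42]

All cut coordinates (distinct, sorted): [11, 16, 34, 42, 51]

Fragments:
  11→16: 5 bp
  16→34: 18 bp
  34→42: 8 bp
  42→51: 9 bp
  51→11 (wrap): 55-51+11 = 15 bp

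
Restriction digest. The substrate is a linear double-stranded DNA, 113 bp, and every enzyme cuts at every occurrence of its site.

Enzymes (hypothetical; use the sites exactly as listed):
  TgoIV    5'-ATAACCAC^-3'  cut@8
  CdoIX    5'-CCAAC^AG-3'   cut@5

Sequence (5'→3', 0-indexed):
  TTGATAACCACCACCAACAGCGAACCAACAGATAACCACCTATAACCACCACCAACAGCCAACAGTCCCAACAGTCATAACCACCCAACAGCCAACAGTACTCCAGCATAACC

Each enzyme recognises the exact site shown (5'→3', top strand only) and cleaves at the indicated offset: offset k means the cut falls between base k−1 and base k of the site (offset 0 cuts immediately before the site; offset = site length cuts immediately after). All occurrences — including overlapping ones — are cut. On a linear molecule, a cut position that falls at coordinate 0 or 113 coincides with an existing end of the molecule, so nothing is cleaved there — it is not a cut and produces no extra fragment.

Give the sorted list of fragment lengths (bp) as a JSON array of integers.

[5,7,7,7,7,9,10,10,11,11,12,17]

Scan for sites:
  TgoIV (ATAACCAC, off=8): starts [3, 31, 41, 76] → cuts [11, 39, 49, 84]
  CdoIX (CCAACAG, off=5): starts [13, 24, 51, 58, 67, 84, 91] → cuts [18, 29, 56, 63, 72, 89, 96]

All cut coordinates (distinct, sorted): [11, 18, 29, 39, 49, 56, 63, 72, 84, 89, 96]

Fragment lengths:
  [0,11): 11 bp
  [11,18): 7 bp
  [18,29): 11 bp
  [29,39): 10 bp
  [39,49): 10 bp
  [49,56): 7 bp
  [56,63): 7 bp
  [63,72): 9 bp
  [72,84): 12 bp
  [84,89): 5 bp
  [89,96): 7 bp
  [96,113): 17 bp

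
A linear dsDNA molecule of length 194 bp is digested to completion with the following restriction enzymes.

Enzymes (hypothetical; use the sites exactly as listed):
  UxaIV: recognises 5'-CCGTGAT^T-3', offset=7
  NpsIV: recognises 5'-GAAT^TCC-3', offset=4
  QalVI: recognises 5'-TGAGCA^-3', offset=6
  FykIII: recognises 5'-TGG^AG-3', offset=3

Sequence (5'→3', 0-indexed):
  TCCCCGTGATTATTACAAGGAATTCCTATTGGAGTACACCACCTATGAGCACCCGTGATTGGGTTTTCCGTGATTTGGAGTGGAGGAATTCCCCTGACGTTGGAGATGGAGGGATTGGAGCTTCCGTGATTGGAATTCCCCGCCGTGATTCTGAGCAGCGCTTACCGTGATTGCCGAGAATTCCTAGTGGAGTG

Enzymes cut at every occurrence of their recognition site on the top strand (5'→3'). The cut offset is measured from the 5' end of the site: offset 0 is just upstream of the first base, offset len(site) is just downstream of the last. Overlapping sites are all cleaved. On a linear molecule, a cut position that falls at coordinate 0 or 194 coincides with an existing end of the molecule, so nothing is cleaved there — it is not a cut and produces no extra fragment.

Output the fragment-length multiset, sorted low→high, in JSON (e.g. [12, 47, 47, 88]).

[4,4,5,6,6,6,8,8,9,9,9,10,10,12,13,13,14,14,15,19]

Scan for sites:
  UxaIV CCGTGATT/7: at [3, 52, 67, 123, 142, 164] ⇒ [10, 59, 74, 130, 149, 171]
  NpsIV GAATTCC/4: at [19, 85, 132, 177] ⇒ [23, 89, 136, 181]
  QalVI TGAGCA/6: at [45, 151] ⇒ [51, 157]
  FykIII TGGAG/3: at [29, 75, 80, 100, 106, 115, 187] ⇒ [32, 78, 83, 103, 109, 118, 190]

Pooled cuts: [10, 23, 32, 51, 59, 74, 78, 83, 89, 103, 109, 118, 130, 136, 149, 157, 171, 181, 190]

Fragment lengths:
  [0,10): 10 bp
  [10,23): 13 bp
  [23,32): 9 bp
  [32,51): 19 bp
  [51,59): 8 bp
  [59,74): 15 bp
  [74,78): 4 bp
  [78,83): 5 bp
  [83,89): 6 bp
  [89,103): 14 bp
  [103,109): 6 bp
  [109,118): 9 bp
  [118,130): 12 bp
  [130,136): 6 bp
  [136,149): 13 bp
  [149,157): 8 bp
  [157,171): 14 bp
  [171,181): 10 bp
  [181,190): 9 bp
  [190,194): 4 bp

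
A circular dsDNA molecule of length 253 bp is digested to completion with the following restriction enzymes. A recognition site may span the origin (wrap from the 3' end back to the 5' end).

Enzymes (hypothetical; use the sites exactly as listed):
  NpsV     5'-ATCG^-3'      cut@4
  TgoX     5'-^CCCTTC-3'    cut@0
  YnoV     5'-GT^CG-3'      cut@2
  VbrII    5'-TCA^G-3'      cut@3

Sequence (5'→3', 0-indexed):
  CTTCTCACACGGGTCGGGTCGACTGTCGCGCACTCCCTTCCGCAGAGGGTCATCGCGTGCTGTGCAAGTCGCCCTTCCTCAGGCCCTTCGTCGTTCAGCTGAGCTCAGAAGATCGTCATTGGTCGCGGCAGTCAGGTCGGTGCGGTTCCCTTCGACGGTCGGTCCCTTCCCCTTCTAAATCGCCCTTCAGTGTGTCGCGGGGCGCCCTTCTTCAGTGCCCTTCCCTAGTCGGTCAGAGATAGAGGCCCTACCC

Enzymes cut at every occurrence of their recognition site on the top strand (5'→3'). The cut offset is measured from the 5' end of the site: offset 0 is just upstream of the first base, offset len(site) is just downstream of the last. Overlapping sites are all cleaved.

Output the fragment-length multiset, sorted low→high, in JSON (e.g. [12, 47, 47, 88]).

[2,2,3,3,4,5,6,6,6,6,7,7,8,8,8,8,9,10,10,10,10,11,12,12,13,14,16,16,21]

Per-enzyme occurrences:
  NpsV ATCG/4: at [51, 111, 178] ⇒ [55, 115, 182]
  TgoX CCCTTC/0: at [34, 71, 83, 147, 163, 169, 182, 204, 217, 251] ⇒ [34, 71, 83, 147, 163, 169, 182, 204, 217, 251]
  YnoV GTCG/2: at [12, 17, 24, 67, 89, 121, 135, 157, 193, 227] ⇒ [14, 19, 26, 69, 91, 123, 137, 159, 195, 229]
  VbrII TCAG/3: at [78, 94, 104, 131, 186, 211, 232] ⇒ [81, 97, 107, 134, 189, 214, 235]

Pooled cuts: [14, 19, 26, 34, 55, 69, 71, 81, 83, 91, 97, 107, 115, 123, 134, 137, 147, 159, 163, 169, 182, 189, 195, 204, 214, 217, 229, 235, 251]

Fragments:
  14→19: 5 bp
  19→26: 7 bp
  26→34: 8 bp
  34→55: 21 bp
  55→69: 14 bp
  69→71: 2 bp
  71→81: 10 bp
  81→83: 2 bp
  83→91: 8 bp
  91→97: 6 bp
  97→107: 10 bp
  107→115: 8 bp
  115→123: 8 bp
  123→134: 11 bp
  134→137: 3 bp
  137→147: 10 bp
  147→159: 12 bp
  159→163: 4 bp
  163→169: 6 bp
  169→182: 13 bp
  182→189: 7 bp
  189→195: 6 bp
  195→204: 9 bp
  204→214: 10 bp
  214→217: 3 bp
  217→229: 12 bp
  229→235: 6 bp
  235→251: 16 bp
  251→14 (wrap): 253-251+14 = 16 bp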